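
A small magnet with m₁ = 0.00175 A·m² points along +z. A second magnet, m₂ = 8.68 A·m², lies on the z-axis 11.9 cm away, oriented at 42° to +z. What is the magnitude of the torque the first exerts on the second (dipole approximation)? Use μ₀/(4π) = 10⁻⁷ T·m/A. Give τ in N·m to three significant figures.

Dipole B is on the axis of dipole A, so B₁ there is axial: B₁ = (μ₀/4π)·2m₁/r³ along +z.
B₁ = 2(10⁻⁷)(0.00175)/(0.119)³ = 2.077×10⁻⁷ T.
τ = m₂ B₁ sinθ.
τ = (8.68)(2.077×10⁻⁷)·sin42° = 1.206×10⁻⁶ N·m.

τ ≈ 1.21×10⁻⁶ N·m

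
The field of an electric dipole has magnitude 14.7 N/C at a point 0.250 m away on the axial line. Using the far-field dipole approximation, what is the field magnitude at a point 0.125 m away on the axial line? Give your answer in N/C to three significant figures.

E ≈ 118 N/C

Dipole fields scale as 1/r³ in the far field; the geometry is the same at both points.
E₂ = E₁ · (r₁/r₂)³ = 14.7 · (0.250/0.125)³.
(r₁/r₂)³ = (2)³ = 8.
E₂ ≈ 117.6 N/C.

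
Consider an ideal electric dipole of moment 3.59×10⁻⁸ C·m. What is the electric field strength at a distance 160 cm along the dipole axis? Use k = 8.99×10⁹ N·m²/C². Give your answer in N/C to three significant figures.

On the dipole axis E = 2kp/r³.
E = 2·(8.99×10⁹)(3.59×10⁻⁸) / (1.60)³ = 157.6 N/C.

E ≈ 158 N/C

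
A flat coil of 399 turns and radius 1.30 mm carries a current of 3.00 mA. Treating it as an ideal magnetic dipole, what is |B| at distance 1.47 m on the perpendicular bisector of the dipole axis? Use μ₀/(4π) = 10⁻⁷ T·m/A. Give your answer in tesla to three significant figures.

B ≈ 2.00×10⁻¹³ T

m = NIA = NIπa² = 399·(0.00300)·π·(0.00130)² = 6.355×10⁻⁶ A·m².
In the equatorial plane B = (μ₀/4π)·m/r³ (half the axial value).
B = (10⁻⁷)·(6.355×10⁻⁶) / (1.47)³ = 2.001×10⁻¹³ T.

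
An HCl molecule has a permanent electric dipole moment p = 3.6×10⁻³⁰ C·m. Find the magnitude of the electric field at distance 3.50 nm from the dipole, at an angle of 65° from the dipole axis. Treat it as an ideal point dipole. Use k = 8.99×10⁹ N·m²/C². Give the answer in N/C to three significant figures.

At angle θ the dipole field magnitude is E = (kp/r³)·√(1 + 3cos²θ).
kp/r³ = (8.99×10⁹)(3.60×10⁻³⁰) / (3.50×10⁻⁹)³ = 7.548×10⁵ N/C.
√(1 + 3cos²65°) = √(1 + 3·0.1786) = √1.5358 ≈ 1.2393.
E ≈ 7.548×10⁵ × 1.239 = 9.355×10⁵ N/C.

E ≈ 9.35×10⁵ N/C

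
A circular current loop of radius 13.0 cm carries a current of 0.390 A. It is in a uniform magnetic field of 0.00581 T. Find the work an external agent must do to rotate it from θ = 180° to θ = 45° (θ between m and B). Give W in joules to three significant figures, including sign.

Magnetic moment m = IA = Iπa² = (0.390)·π·(0.130)² = 0.02071 A·m².
W_ext = ΔU = −mB cosθ₂ + mB cosθ₁ = mB(cosθ₁ − cosθ₂).
W = (0.02071)(0.00581)·(cos180° − cos45°) = (1.203×10⁻⁴)·(-1.7071) = -2.054×10⁻⁴ J.

W ≈ -2.05×10⁻⁴ J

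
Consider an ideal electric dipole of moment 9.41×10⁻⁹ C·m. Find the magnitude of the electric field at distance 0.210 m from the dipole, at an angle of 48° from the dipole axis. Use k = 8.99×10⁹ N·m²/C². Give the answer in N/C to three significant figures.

E ≈ 1.40×10⁴ N/C

At angle θ the dipole field magnitude is E = (kp/r³)·√(1 + 3cos²θ).
kp/r³ = (8.99×10⁹)(9.41×10⁻⁹) / (0.210)³ = 9135 N/C.
√(1 + 3cos²48°) = √(1 + 3·0.4477) = √2.3432 ≈ 1.5308.
E ≈ 9135 × 1.531 = 1.398×10⁴ N/C.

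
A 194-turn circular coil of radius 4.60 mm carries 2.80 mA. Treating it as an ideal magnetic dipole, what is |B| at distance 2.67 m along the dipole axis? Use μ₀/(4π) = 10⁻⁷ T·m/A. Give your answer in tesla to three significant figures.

m = NIA = NIπa² = 194·(0.00280)·π·(0.00460)² = 3.611×10⁻⁵ A·m².
On axis B = (μ₀/4π)·2m/r³.
B = 2·(10⁻⁷)·(3.611×10⁻⁵) / (2.67)³ = 3.794×10⁻¹³ T.

B ≈ 3.79×10⁻¹³ T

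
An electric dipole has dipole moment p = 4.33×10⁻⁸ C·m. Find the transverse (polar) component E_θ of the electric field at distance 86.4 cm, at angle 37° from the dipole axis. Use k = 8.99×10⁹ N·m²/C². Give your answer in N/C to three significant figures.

For a dipole, E_θ = (kp sinθ)/r³.
kp/r³ = (8.99×10⁹)(4.33×10⁻⁸)/(0.864)³ = 603.5 N/C.
E_θ = 603.5·sin37° = 363.2 N/C.

E_θ ≈ 363 N/C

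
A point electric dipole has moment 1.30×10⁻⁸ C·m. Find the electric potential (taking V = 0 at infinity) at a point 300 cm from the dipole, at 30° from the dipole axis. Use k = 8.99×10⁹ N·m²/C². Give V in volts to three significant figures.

V ≈ 11.2 V

The dipole potential is V = kp cosθ / r².
V = (8.99×10⁹)(1.30×10⁻⁸)·cos30° / (3.00)² = 11.25 V.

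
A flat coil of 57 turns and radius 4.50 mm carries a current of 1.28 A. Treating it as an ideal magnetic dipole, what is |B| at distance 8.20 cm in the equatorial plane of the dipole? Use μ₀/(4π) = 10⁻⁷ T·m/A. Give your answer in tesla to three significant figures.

B ≈ 8.42×10⁻⁷ T

m = NIA = NIπa² = 57·(1.28)·π·(0.00450)² = 0.004642 A·m².
In the equatorial plane B = (μ₀/4π)·m/r³ (half the axial value).
B = (10⁻⁷)·(0.004642) / (0.0820)³ = 8.419×10⁻⁷ T.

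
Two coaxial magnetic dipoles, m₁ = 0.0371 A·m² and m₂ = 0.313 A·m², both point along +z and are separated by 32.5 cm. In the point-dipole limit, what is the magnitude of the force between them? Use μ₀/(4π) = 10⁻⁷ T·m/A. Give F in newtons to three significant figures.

On-axis B of dipole 1: B = (μ₀/4π)·2m₁/r³. Force on dipole 2: F = m₂·dB/dr.
dB/dr = −(μ₀/4π)·6m₁/r⁴, so |F| = (μ₀/4π)·6m₁m₂/r⁴.
F = 6(10⁻⁷)(0.0371)(0.313)/(0.325)⁴ = 6.245×10⁻⁷ N.

F ≈ 6.25×10⁻⁷ N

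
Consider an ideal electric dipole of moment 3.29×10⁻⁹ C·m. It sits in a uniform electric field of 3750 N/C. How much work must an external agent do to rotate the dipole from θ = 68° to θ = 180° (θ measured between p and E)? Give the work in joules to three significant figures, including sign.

W ≈ 1.70×10⁻⁵ J

W_ext = ΔU = U(θ₂) − U(θ₁) = −pE cosθ₂ − (−pE cosθ₁) = pE(cosθ₁ − cosθ₂).
W = (3.29×10⁻⁹)(3750)·(cos68° − cos180°) = (1.234×10⁻⁵)·(+1.3746) = 1.696×10⁻⁵ J.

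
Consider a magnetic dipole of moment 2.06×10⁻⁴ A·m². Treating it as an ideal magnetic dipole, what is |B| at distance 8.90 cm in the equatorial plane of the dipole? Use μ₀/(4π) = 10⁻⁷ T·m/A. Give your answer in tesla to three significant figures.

In the equatorial plane B = (μ₀/4π)·m/r³ (half the axial value).
B = (10⁻⁷)·(2.06×10⁻⁴) / (0.0890)³ = 2.922×10⁻⁸ T.

B ≈ 2.92×10⁻⁸ T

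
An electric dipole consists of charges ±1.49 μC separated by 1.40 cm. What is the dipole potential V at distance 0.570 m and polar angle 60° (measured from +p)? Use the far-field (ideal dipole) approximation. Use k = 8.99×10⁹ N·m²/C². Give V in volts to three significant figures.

Dipole moment p = qd = (1.49×10⁻⁶ C)(0.0140 m) = 2.086×10⁻⁸ C·m.
The dipole potential is V = kp cosθ / r².
V = (8.99×10⁹)(2.086×10⁻⁸)·cos60° / (0.570)² = 288.6 V.

V ≈ 289 V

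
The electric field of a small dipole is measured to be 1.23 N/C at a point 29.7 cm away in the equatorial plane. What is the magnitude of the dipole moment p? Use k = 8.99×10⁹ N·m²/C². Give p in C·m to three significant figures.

p ≈ 3.58×10⁻¹² C·m

In the equatorial plane E = kp/r³, so p = Er³/(k).
p = (1.23)·(0.297)³ / (8.99×10⁹) = 3.584×10⁻¹² C·m.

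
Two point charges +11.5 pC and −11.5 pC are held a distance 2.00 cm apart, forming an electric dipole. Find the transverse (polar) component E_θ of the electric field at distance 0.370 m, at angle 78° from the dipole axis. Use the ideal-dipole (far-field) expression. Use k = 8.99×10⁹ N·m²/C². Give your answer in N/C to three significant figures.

Dipole moment p = qd = (1.15×10⁻¹¹ C)(0.0200 m) = 2.30×10⁻¹³ C·m.
For a dipole, E_θ = (kp sinθ)/r³.
kp/r³ = (8.99×10⁹)(2.30×10⁻¹³)/(0.370)³ = 0.04082 N/C.
E_θ = 0.04082·sin78° = 0.03993 N/C.

E_θ ≈ 0.0399 N/C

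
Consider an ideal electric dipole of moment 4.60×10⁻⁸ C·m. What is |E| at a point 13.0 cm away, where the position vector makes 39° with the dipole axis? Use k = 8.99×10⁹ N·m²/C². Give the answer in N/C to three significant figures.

E ≈ 3.16×10⁵ N/C

At angle θ the dipole field magnitude is E = (kp/r³)·√(1 + 3cos²θ).
kp/r³ = (8.99×10⁹)(4.60×10⁻⁸) / (0.130)³ = 1.882×10⁵ N/C.
√(1 + 3cos²39°) = √(1 + 3·0.6040) = √2.8119 ≈ 1.6769.
E ≈ 1.882×10⁵ × 1.677 = 3.156×10⁵ N/C.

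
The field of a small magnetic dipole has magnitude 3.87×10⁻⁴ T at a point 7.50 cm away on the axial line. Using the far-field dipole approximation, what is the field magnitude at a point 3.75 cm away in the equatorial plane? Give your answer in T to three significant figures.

B ≈ 0.00155 T

Dipole fields scale as 1/r³ in the far field.
The axial field is twice the equatorial field at the same r, so the geometry factor is 1/2.
B₂ = B₁ · (1/2) · (r₁/r₂)³ = 3.87×10⁻⁴ · 0.5 · (7.50/3.75)³.
(r₁/r₂)³ = (2)³ = 8.
B₂ ≈ 0.001548 T.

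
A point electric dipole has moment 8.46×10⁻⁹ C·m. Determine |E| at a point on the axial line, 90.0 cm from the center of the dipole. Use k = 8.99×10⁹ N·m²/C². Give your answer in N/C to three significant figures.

On the dipole axis E = 2kp/r³.
E = 2·(8.99×10⁹)(8.46×10⁻⁹) / (0.900)³ = 208.7 N/C.

E ≈ 209 N/C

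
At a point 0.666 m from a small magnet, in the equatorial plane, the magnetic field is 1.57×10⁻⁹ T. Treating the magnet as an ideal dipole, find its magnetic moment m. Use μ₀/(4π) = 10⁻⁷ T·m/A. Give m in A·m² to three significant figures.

In the equatorial plane B = (μ₀/4π)·m/r³, so m = Br³·4π/(μ₀).
m = (1.57×10⁻⁹)·(0.666)³ / (10⁻⁷) = 0.004638 A·m².

m ≈ 0.00464 A·m²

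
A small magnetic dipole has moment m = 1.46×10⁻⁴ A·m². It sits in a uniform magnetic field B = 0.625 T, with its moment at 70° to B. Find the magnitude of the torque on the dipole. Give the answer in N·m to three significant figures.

Torque on a magnetic dipole: τ = mB sinθ.
τ = (1.46×10⁻⁴)(0.625)·sin70° = 8.575×10⁻⁵ N·m.

τ ≈ 8.57×10⁻⁵ N·m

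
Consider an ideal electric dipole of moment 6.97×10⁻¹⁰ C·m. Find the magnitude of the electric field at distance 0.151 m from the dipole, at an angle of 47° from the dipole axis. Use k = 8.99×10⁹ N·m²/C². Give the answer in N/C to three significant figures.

E ≈ 2820 N/C

At angle θ the dipole field magnitude is E = (kp/r³)·√(1 + 3cos²θ).
kp/r³ = (8.99×10⁹)(6.97×10⁻¹⁰) / (0.151)³ = 1820 N/C.
√(1 + 3cos²47°) = √(1 + 3·0.4651) = √2.3954 ≈ 1.5477.
E ≈ 1820 × 1.548 = 2817 N/C.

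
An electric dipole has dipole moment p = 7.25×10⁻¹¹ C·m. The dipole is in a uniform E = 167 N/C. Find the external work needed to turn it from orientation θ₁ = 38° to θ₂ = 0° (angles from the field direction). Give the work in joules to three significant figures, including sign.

W ≈ -2.57×10⁻⁹ J

W_ext = ΔU = U(θ₂) − U(θ₁) = −pE cosθ₂ − (−pE cosθ₁) = pE(cosθ₁ − cosθ₂).
W = (7.25×10⁻¹¹)(167)·(cos38° − cos0°) = (1.211×10⁻⁸)·(-0.2120) = -2.567×10⁻⁹ J.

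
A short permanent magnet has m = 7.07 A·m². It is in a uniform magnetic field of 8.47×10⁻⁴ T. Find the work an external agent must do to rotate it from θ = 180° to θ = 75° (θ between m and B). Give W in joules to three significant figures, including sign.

W ≈ -0.00754 J

W_ext = ΔU = −mB cosθ₂ + mB cosθ₁ = mB(cosθ₁ − cosθ₂).
W = (7.07)(8.47×10⁻⁴)·(cos180° − cos75°) = (0.005988)·(-1.2588) = -0.007538 J.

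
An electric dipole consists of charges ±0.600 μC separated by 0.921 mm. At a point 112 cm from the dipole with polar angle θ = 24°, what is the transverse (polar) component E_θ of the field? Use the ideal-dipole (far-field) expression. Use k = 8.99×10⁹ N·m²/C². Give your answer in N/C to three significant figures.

E_θ ≈ 1.44 N/C

Dipole moment p = qd = (6.00×10⁻⁷ C)(9.21×10⁻⁴ m) = 5.526×10⁻¹⁰ C·m.
For a dipole, E_θ = (kp sinθ)/r³.
kp/r³ = (8.99×10⁹)(5.526×10⁻¹⁰)/(1.12)³ = 3.536 N/C.
E_θ = 3.536·sin24° = 1.438 N/C.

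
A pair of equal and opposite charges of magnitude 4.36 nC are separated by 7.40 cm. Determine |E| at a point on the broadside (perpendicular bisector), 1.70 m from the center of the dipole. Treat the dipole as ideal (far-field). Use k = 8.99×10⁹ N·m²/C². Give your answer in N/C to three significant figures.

Dipole moment p = qd = (4.36×10⁻⁹ C)(0.0740 m) = 3.226×10⁻¹⁰ C·m.
On the perpendicular bisector E = kp/r³ (half the axial value at the same distance).
E = (8.99×10⁹)(3.226×10⁻¹⁰) / (1.70)³ = 0.5903 N/C.

E ≈ 0.590 N/C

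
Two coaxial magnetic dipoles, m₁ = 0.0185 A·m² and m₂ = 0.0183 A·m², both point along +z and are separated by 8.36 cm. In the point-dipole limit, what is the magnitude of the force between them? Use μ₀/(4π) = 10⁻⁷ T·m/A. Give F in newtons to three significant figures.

On-axis B of dipole 1: B = (μ₀/4π)·2m₁/r³. Force on dipole 2: F = m₂·dB/dr.
dB/dr = −(μ₀/4π)·6m₁/r⁴, so |F| = (μ₀/4π)·6m₁m₂/r⁴.
F = 6(10⁻⁷)(0.0185)(0.0183)/(0.0836)⁴ = 4.159×10⁻⁶ N.

F ≈ 4.16×10⁻⁶ N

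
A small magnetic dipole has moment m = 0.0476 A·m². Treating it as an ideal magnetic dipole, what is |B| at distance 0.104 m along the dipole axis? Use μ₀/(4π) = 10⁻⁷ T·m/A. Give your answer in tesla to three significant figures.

On axis B = (μ₀/4π)·2m/r³.
B = 2·(10⁻⁷)·(0.0476) / (0.104)³ = 8.463×10⁻⁶ T.

B ≈ 8.46×10⁻⁶ T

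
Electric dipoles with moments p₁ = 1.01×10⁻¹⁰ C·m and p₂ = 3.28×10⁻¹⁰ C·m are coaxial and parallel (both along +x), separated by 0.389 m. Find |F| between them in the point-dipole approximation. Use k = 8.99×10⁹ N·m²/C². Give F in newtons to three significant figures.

On-axis field of dipole 1 at distance r: E = 2kp₁/r³. Force on dipole 2 is F = p₂·dE/dr (gradient along axis).
dE/dr = −6kp₁/r⁴, so |F| = 6kp₁p₂/r⁴ (attractive for aligned moments).
F = 6(8.99×10⁹)(1.01×10⁻¹⁰)(3.28×10⁻¹⁰)/(0.389)⁴ = 7.804×10⁻⁸ N.

F ≈ 7.80×10⁻⁸ N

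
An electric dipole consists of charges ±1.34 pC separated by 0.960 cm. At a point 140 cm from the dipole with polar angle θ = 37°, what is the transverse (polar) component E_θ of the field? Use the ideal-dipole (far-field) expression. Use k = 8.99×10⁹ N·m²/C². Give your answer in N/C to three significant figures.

Dipole moment p = qd = (1.34×10⁻¹² C)(0.00960 m) = 1.286×10⁻¹⁴ C·m.
For a dipole, E_θ = (kp sinθ)/r³.
kp/r³ = (8.99×10⁹)(1.286×10⁻¹⁴)/(1.40)³ = 4.213×10⁻⁵ N/C.
E_θ = 4.213×10⁻⁵·sin37° = 2.536×10⁻⁵ N/C.

E_θ ≈ 2.54×10⁻⁵ N/C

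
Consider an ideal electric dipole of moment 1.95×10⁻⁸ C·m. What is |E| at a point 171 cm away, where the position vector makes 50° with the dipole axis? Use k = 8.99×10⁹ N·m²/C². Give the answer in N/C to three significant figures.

E ≈ 52.5 N/C

At angle θ the dipole field magnitude is E = (kp/r³)·√(1 + 3cos²θ).
kp/r³ = (8.99×10⁹)(1.95×10⁻⁸) / (1.71)³ = 35.06 N/C.
√(1 + 3cos²50°) = √(1 + 3·0.4132) = √2.2395 ≈ 1.4965.
E ≈ 35.06 × 1.497 = 52.47 N/C.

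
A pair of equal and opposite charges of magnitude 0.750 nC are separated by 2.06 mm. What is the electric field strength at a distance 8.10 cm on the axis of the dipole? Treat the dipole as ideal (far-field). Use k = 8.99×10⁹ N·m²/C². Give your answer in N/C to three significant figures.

E ≈ 52.3 N/C

Dipole moment p = qd = (7.50×10⁻¹⁰ C)(0.00206 m) = 1.545×10⁻¹² C·m.
On the dipole axis E = 2kp/r³.
E = 2·(8.99×10⁹)(1.545×10⁻¹²) / (0.0810)³ = 52.27 N/C.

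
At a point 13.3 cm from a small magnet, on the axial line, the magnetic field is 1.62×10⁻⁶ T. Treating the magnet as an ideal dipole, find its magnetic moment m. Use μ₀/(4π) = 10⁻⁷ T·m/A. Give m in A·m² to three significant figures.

On axis B = (μ₀/4π)·2m/r³, so m = Br³·4π/(μ₀·2).
m = (1.62×10⁻⁶)·(0.133)³ / (2·10⁻⁷) = 0.01906 A·m².

m ≈ 0.0191 A·m²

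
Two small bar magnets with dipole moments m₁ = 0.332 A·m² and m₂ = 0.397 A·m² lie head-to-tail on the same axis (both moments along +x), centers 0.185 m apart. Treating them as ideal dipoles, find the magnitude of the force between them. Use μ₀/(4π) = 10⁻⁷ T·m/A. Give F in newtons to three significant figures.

On-axis B of dipole 1: B = (μ₀/4π)·2m₁/r³. Force on dipole 2: F = m₂·dB/dr.
dB/dr = −(μ₀/4π)·6m₁/r⁴, so |F| = (μ₀/4π)·6m₁m₂/r⁴.
F = 6(10⁻⁷)(0.332)(0.397)/(0.185)⁴ = 6.751×10⁻⁵ N.

F ≈ 6.75×10⁻⁵ N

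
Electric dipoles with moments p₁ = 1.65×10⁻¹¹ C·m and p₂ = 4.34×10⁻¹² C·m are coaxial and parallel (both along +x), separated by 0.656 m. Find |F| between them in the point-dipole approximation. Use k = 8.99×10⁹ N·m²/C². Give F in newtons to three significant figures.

F ≈ 2.09×10⁻¹¹ N

On-axis field of dipole 1 at distance r: E = 2kp₁/r³. Force on dipole 2 is F = p₂·dE/dr (gradient along axis).
dE/dr = −6kp₁/r⁴, so |F| = 6kp₁p₂/r⁴ (attractive for aligned moments).
F = 6(8.99×10⁹)(1.65×10⁻¹¹)(4.34×10⁻¹²)/(0.656)⁴ = 2.086×10⁻¹¹ N.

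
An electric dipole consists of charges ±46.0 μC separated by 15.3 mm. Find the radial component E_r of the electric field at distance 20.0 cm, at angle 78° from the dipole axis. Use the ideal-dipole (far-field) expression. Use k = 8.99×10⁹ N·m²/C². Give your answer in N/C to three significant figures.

Dipole moment p = qd = (4.60×10⁻⁵ C)(0.0153 m) = 7.038×10⁻⁷ C·m.
For a dipole, E_r = (2kp cosθ)/r³.
kp/r³ = (8.99×10⁹)(7.038×10⁻⁷)/(0.200)³ = 7.909×10⁵ N/C.
E_r = 2·7.909×10⁵·cos78° = 3.289×10⁵ N/C.

E_r ≈ 3.29×10⁵ N/C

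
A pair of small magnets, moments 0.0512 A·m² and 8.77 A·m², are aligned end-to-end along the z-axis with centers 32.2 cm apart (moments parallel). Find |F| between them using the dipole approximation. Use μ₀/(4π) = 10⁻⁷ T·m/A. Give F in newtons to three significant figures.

On-axis B of dipole 1: B = (μ₀/4π)·2m₁/r³. Force on dipole 2: F = m₂·dB/dr.
dB/dr = −(μ₀/4π)·6m₁/r⁴, so |F| = (μ₀/4π)·6m₁m₂/r⁴.
F = 6(10⁻⁷)(0.0512)(8.77)/(0.322)⁴ = 2.506×10⁻⁵ N.

F ≈ 2.51×10⁻⁵ N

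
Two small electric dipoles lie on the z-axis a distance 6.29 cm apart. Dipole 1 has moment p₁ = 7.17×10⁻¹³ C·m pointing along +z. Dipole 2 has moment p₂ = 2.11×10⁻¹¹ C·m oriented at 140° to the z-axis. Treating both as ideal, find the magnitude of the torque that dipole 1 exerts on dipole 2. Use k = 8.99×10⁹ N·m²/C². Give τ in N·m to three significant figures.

τ ≈ 7.03×10⁻¹⁰ N·m

The second dipole sits on the axis of the first, so the field there is axial: E₁ = 2kp₁/r³ along +z.
E₁ = 2(8.99×10⁹)(7.17×10⁻¹³)/(0.0629)³ = 51.80 N/C.
Torque on the second dipole: τ = p₂ E₁ sinθ.
τ = (2.11×10⁻¹¹)(51.80)·sin140° = 7.026×10⁻¹⁰ N·m.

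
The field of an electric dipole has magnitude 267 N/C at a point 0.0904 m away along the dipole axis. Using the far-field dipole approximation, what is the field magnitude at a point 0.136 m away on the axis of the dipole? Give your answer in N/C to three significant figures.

E ≈ 78.4 N/C

Dipole fields scale as 1/r³ in the far field; the geometry is the same at both points.
E₂ = E₁ · (r₁/r₂)³ = 267 · (0.0904/0.136)³.
(r₁/r₂)³ = (0.6647)³ = 0.2937.
E₂ ≈ 78.42 N/C.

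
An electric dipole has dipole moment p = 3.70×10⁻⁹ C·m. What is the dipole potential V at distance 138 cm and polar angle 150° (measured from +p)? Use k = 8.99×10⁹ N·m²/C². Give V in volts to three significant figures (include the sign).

V ≈ -15.1 V

The dipole potential is V = kp cosθ / r².
V = (8.99×10⁹)(3.70×10⁻⁹)·cos150° / (1.38)² = -15.13 V.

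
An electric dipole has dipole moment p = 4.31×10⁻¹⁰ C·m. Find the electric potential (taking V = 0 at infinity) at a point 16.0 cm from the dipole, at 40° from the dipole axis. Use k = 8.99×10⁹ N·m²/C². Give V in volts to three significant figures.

V ≈ 116 V

The dipole potential is V = kp cosθ / r².
V = (8.99×10⁹)(4.31×10⁻¹⁰)·cos40° / (0.160)² = 115.9 V.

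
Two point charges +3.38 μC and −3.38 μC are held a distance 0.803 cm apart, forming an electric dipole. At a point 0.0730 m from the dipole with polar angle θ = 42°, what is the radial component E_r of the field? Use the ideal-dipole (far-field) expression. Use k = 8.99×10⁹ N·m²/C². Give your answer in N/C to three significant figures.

E_r ≈ 9.32×10⁵ N/C

Dipole moment p = qd = (3.38×10⁻⁶ C)(0.00803 m) = 2.714×10⁻⁸ C·m.
For a dipole, E_r = (2kp cosθ)/r³.
kp/r³ = (8.99×10⁹)(2.714×10⁻⁸)/(0.0730)³ = 6.272×10⁵ N/C.
E_r = 2·6.272×10⁵·cos42° = 9.322×10⁵ N/C.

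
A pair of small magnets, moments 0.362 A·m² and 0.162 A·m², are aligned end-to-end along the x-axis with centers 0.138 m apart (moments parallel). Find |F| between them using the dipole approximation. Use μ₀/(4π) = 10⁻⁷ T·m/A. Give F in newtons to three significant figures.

On-axis B of dipole 1: B = (μ₀/4π)·2m₁/r³. Force on dipole 2: F = m₂·dB/dr.
dB/dr = −(μ₀/4π)·6m₁/r⁴, so |F| = (μ₀/4π)·6m₁m₂/r⁴.
F = 6(10⁻⁷)(0.362)(0.162)/(0.138)⁴ = 9.702×10⁻⁵ N.

F ≈ 9.70×10⁻⁵ N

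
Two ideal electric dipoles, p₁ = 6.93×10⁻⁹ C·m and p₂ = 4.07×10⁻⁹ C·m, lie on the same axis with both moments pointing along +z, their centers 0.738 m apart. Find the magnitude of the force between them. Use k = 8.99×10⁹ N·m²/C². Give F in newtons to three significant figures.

On-axis field of dipole 1 at distance r: E = 2kp₁/r³. Force on dipole 2 is F = p₂·dE/dr (gradient along axis).
dE/dr = −6kp₁/r⁴, so |F| = 6kp₁p₂/r⁴ (attractive for aligned moments).
F = 6(8.99×10⁹)(6.93×10⁻⁹)(4.07×10⁻⁹)/(0.738)⁴ = 5.129×10⁻⁶ N.

F ≈ 5.13×10⁻⁶ N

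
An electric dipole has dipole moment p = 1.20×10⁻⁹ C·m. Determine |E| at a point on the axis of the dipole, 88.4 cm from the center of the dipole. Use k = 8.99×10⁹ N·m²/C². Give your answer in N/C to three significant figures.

E ≈ 31.2 N/C

On the dipole axis E = 2kp/r³.
E = 2·(8.99×10⁹)(1.20×10⁻⁹) / (0.884)³ = 31.23 N/C.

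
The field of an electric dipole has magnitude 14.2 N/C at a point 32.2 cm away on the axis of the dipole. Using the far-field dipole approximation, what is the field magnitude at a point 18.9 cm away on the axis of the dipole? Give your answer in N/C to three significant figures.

E ≈ 70.2 N/C

Dipole fields scale as 1/r³ in the far field; the geometry is the same at both points.
E₂ = E₁ · (r₁/r₂)³ = 14.2 · (32.2/18.9)³.
(r₁/r₂)³ = (1.704)³ = 4.945.
E₂ ≈ 70.22 N/C.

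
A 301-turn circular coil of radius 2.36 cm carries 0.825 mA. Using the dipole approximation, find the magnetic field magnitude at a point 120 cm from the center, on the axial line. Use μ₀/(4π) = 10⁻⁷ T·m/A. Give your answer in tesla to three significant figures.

m = NIA = NIπa² = 301·(8.25×10⁻⁴)·π·(0.0236)² = 4.345×10⁻⁴ A·m².
On axis B = (μ₀/4π)·2m/r³.
B = 2·(10⁻⁷)·(4.345×10⁻⁴) / (1.20)³ = 5.029×10⁻¹¹ T.

B ≈ 5.03×10⁻¹¹ T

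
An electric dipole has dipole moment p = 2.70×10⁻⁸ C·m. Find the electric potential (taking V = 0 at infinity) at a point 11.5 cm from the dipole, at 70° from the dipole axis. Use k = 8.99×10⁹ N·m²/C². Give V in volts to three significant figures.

The dipole potential is V = kp cosθ / r².
V = (8.99×10⁹)(2.70×10⁻⁸)·cos70° / (0.115)² = 6277 V.

V ≈ 6280 V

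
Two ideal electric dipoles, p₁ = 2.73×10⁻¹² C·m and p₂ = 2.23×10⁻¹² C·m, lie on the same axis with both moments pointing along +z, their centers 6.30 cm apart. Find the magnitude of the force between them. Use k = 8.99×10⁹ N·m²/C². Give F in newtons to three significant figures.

F ≈ 2.08×10⁻⁸ N

On-axis field of dipole 1 at distance r: E = 2kp₁/r³. Force on dipole 2 is F = p₂·dE/dr (gradient along axis).
dE/dr = −6kp₁/r⁴, so |F| = 6kp₁p₂/r⁴ (attractive for aligned moments).
F = 6(8.99×10⁹)(2.73×10⁻¹²)(2.23×10⁻¹²)/(0.0630)⁴ = 2.085×10⁻⁸ N.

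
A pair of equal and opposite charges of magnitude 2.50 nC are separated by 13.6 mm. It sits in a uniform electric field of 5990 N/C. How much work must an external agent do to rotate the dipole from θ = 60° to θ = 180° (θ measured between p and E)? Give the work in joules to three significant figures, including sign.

W ≈ 3.05×10⁻⁷ J

Dipole moment p = qd = (2.50×10⁻⁹ C)(0.0136 m) = 3.40×10⁻¹¹ C·m.
W_ext = ΔU = U(θ₂) − U(θ₁) = −pE cosθ₂ − (−pE cosθ₁) = pE(cosθ₁ − cosθ₂).
W = (3.40×10⁻¹¹)(5990)·(cos60° − cos180°) = (2.037×10⁻⁷)·(+1.5000) = 3.055×10⁻⁷ J.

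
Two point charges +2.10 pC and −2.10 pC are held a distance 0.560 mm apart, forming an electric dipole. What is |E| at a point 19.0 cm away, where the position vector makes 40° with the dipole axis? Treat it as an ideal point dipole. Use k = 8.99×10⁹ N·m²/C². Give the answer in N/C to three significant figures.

Dipole moment p = qd = (2.10×10⁻¹² C)(5.60×10⁻⁴ m) = 1.176×10⁻¹⁵ C·m.
At angle θ the dipole field magnitude is E = (kp/r³)·√(1 + 3cos²θ).
kp/r³ = (8.99×10⁹)(1.176×10⁻¹⁵) / (0.190)³ = 0.001541 N/C.
√(1 + 3cos²40°) = √(1 + 3·0.5868) = √2.7605 ≈ 1.6615.
E ≈ 0.001541 × 1.661 = 0.002561 N/C.

E ≈ 0.00256 N/C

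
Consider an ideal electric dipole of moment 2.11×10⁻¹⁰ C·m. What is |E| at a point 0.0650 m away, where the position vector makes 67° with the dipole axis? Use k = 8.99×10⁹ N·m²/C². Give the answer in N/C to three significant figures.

E ≈ 8340 N/C

At angle θ the dipole field magnitude is E = (kp/r³)·√(1 + 3cos²θ).
kp/r³ = (8.99×10⁹)(2.11×10⁻¹⁰) / (0.0650)³ = 6907 N/C.
√(1 + 3cos²67°) = √(1 + 3·0.1527) = √1.4580 ≈ 1.2075.
E ≈ 6907 × 1.207 = 8340 N/C.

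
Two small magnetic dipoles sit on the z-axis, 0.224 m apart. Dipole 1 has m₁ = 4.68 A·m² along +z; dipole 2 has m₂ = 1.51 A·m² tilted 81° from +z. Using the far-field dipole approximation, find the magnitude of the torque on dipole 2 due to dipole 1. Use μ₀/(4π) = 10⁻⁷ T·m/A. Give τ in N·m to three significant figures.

τ ≈ 1.24×10⁻⁴ N·m

Dipole B is on the axis of dipole A, so B₁ there is axial: B₁ = (μ₀/4π)·2m₁/r³ along +z.
B₁ = 2(10⁻⁷)(4.68)/(0.224)³ = 8.328×10⁻⁵ T.
τ = m₂ B₁ sinθ.
τ = (1.51)(8.328×10⁻⁵)·sin81° = 1.242×10⁻⁴ N·m.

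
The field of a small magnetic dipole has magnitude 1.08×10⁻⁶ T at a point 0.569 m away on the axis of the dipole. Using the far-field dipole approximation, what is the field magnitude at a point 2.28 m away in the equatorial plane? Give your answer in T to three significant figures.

Dipole fields scale as 1/r³ in the far field.
The axial field is twice the equatorial field at the same r, so the geometry factor is 1/2.
B₂ = B₁ · (1/2) · (r₁/r₂)³ = 1.08×10⁻⁶ · 0.5 · (0.569/2.28)³.
(r₁/r₂)³ = (0.2496)³ = 0.01554.
B₂ ≈ 8.393×10⁻⁹ T.

B ≈ 8.39×10⁻⁹ T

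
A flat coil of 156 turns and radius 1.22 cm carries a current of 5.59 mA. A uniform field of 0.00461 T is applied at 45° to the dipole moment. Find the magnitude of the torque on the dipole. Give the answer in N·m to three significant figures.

τ ≈ 1.33×10⁻⁶ N·m

m = NIA = NIπa² = 156·(0.00559)·π·(0.0122)² = 4.078×10⁻⁴ A·m².
Torque on a magnetic dipole: τ = mB sinθ.
τ = (4.078×10⁻⁴)(0.00461)·sin45° = 1.329×10⁻⁶ N·m.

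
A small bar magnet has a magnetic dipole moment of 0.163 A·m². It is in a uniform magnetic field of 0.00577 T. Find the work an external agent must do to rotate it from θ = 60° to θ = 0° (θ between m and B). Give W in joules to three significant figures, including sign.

W_ext = ΔU = −mB cosθ₂ + mB cosθ₁ = mB(cosθ₁ − cosθ₂).
W = (0.163)(0.00577)·(cos60° − cos0°) = (9.405×10⁻⁴)·(-0.5000) = -4.703×10⁻⁴ J.

W ≈ -4.70×10⁻⁴ J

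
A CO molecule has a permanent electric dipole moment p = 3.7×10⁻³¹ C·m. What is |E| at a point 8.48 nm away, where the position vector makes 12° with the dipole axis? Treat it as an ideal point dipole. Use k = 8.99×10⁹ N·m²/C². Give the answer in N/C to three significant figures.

E ≈ 1.07×10⁴ N/C

At angle θ the dipole field magnitude is E = (kp/r³)·√(1 + 3cos²θ).
kp/r³ = (8.99×10⁹)(3.70×10⁻³¹) / (8.48×10⁻⁹)³ = 5455 N/C.
√(1 + 3cos²12°) = √(1 + 3·0.9568) = √3.8703 ≈ 1.9673.
E ≈ 5455 × 1.967 = 1.073×10⁴ N/C.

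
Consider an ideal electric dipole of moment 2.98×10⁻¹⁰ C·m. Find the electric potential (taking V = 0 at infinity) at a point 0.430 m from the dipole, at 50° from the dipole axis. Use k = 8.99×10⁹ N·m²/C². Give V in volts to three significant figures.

The dipole potential is V = kp cosθ / r².
V = (8.99×10⁹)(2.98×10⁻¹⁰)·cos50° / (0.430)² = 9.313 V.

V ≈ 9.31 V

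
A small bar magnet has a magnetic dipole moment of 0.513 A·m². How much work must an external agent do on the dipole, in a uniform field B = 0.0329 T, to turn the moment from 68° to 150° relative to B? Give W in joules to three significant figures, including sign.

W_ext = ΔU = −mB cosθ₂ + mB cosθ₁ = mB(cosθ₁ − cosθ₂).
W = (0.513)(0.0329)·(cos68° − cos150°) = (0.01688)·(+1.2406) = 0.02094 J.

W ≈ 0.0209 J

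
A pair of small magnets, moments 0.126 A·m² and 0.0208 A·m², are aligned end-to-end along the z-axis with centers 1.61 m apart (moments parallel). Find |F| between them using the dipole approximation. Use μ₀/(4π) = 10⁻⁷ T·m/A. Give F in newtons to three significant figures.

On-axis B of dipole 1: B = (μ₀/4π)·2m₁/r³. Force on dipole 2: F = m₂·dB/dr.
dB/dr = −(μ₀/4π)·6m₁/r⁴, so |F| = (μ₀/4π)·6m₁m₂/r⁴.
F = 6(10⁻⁷)(0.126)(0.0208)/(1.61)⁴ = 2.340×10⁻¹⁰ N.

F ≈ 2.34×10⁻¹⁰ N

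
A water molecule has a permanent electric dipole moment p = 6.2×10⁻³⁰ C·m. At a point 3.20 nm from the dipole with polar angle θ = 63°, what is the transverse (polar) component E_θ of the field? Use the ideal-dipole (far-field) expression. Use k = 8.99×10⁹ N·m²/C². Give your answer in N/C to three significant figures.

E_θ ≈ 1.52×10⁶ N/C

For a dipole, E_θ = (kp sinθ)/r³.
kp/r³ = (8.99×10⁹)(6.20×10⁻³⁰)/(3.20×10⁻⁹)³ = 1.701×10⁶ N/C.
E_θ = 1.701×10⁶·sin63° = 1.516×10⁶ N/C.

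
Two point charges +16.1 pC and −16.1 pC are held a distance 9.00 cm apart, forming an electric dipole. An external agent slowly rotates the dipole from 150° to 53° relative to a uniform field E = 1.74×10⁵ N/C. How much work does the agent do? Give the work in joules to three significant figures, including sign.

W ≈ -3.70×10⁻⁷ J

Dipole moment p = qd = (1.61×10⁻¹¹ C)(0.0900 m) = 1.449×10⁻¹² C·m.
W_ext = ΔU = U(θ₂) − U(θ₁) = −pE cosθ₂ − (−pE cosθ₁) = pE(cosθ₁ − cosθ₂).
W = (1.449×10⁻¹²)(1.74×10⁵)·(cos150° − cos53°) = (2.521×10⁻⁷)·(-1.4678) = -3.701×10⁻⁷ J.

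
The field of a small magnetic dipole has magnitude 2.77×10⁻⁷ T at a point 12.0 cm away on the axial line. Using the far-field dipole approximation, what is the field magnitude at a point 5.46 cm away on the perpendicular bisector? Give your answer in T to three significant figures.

Dipole fields scale as 1/r³ in the far field.
The axial field is twice the equatorial field at the same r, so the geometry factor is 1/2.
B₂ = B₁ · (1/2) · (r₁/r₂)³ = 2.77×10⁻⁷ · 0.5 · (12.0/5.46)³.
(r₁/r₂)³ = (2.198)³ = 10.62.
B₂ ≈ 1.470×10⁻⁶ T.

B ≈ 1.47×10⁻⁶ T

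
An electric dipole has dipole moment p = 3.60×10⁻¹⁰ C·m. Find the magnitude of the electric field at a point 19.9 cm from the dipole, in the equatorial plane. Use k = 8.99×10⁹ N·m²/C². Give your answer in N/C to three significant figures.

E ≈ 411 N/C

On the perpendicular bisector E = kp/r³ (half the axial value at the same distance).
E = (8.99×10⁹)(3.60×10⁻¹⁰) / (0.199)³ = 410.7 N/C.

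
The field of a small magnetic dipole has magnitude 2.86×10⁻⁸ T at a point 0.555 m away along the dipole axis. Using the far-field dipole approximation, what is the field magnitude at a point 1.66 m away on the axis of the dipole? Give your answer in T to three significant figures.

Dipole fields scale as 1/r³ in the far field; the geometry is the same at both points.
B₂ = B₁ · (r₁/r₂)³ = 2.86×10⁻⁸ · (0.555/1.66)³.
(r₁/r₂)³ = (0.3343)³ = 0.03737.
B₂ ≈ 1.069×10⁻⁹ T.

B ≈ 1.07×10⁻⁹ T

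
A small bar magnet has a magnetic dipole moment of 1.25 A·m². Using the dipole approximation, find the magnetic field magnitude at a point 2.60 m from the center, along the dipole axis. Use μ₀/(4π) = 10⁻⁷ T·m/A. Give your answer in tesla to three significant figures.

B ≈ 1.42×10⁻⁸ T

On axis B = (μ₀/4π)·2m/r³.
B = 2·(10⁻⁷)·(1.25) / (2.60)³ = 1.422×10⁻⁸ T.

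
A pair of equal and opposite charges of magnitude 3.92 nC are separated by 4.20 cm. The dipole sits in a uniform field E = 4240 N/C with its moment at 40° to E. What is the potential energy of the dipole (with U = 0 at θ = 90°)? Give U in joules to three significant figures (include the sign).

Dipole moment p = qd = (3.92×10⁻⁹ C)(0.0420 m) = 1.646×10⁻¹⁰ C·m.
U = −p·E = −pE cosθ.
U = −(1.646×10⁻¹⁰)(4240)·cos40° = -5.346×10⁻⁷ J.

U ≈ -5.35×10⁻⁷ J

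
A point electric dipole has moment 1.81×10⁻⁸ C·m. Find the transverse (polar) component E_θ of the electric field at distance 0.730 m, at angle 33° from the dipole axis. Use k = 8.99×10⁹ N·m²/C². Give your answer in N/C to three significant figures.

For a dipole, E_θ = (kp sinθ)/r³.
kp/r³ = (8.99×10⁹)(1.81×10⁻⁸)/(0.730)³ = 418.3 N/C.
E_θ = 418.3·sin33° = 227.8 N/C.

E_θ ≈ 228 N/C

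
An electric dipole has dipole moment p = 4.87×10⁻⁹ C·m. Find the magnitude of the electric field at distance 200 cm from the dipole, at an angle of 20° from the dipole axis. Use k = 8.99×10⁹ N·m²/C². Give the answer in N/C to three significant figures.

E ≈ 10.5 N/C

At angle θ the dipole field magnitude is E = (kp/r³)·√(1 + 3cos²θ).
kp/r³ = (8.99×10⁹)(4.87×10⁻⁹) / (2.00)³ = 5.473 N/C.
√(1 + 3cos²20°) = √(1 + 3·0.8830) = √3.6491 ≈ 1.9103.
E ≈ 5.473 × 1.910 = 10.45 N/C.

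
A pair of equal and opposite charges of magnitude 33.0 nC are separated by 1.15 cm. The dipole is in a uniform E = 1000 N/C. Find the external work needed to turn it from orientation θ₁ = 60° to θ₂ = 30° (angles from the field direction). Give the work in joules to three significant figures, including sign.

W ≈ -1.39×10⁻⁷ J

Dipole moment p = qd = (3.30×10⁻⁸ C)(0.0115 m) = 3.795×10⁻¹⁰ C·m.
W_ext = ΔU = U(θ₂) − U(θ₁) = −pE cosθ₂ − (−pE cosθ₁) = pE(cosθ₁ − cosθ₂).
W = (3.795×10⁻¹⁰)(1000)·(cos60° − cos30°) = (3.795×10⁻⁷)·(-0.3660) = -1.389×10⁻⁷ J.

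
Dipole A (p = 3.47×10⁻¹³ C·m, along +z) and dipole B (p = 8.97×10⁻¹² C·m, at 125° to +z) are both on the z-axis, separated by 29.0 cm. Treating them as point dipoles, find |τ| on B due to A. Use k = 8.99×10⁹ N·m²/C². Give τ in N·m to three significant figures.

The second dipole sits on the axis of the first, so the field there is axial: E₁ = 2kp₁/r³ along +z.
E₁ = 2(8.99×10⁹)(3.47×10⁻¹³)/(0.290)³ = 0.2558 N/C.
Torque on the second dipole: τ = p₂ E₁ sinθ.
τ = (8.97×10⁻¹²)(0.2558)·sin125° = 1.880×10⁻¹² N·m.

τ ≈ 1.88×10⁻¹² N·m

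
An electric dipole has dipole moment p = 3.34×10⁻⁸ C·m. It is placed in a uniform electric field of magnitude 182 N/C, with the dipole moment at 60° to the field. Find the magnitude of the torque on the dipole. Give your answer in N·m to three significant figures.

Torque on an electric dipole: τ = pE sinθ.
τ = (3.34×10⁻⁸)(182)·sin60° = 5.264×10⁻⁶ N·m.

τ ≈ 5.26×10⁻⁶ N·m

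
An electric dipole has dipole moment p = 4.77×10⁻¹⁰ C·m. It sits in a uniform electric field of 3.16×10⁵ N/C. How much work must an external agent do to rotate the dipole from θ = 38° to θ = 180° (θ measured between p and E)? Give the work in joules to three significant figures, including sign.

W_ext = ΔU = U(θ₂) − U(θ₁) = −pE cosθ₂ − (−pE cosθ₁) = pE(cosθ₁ − cosθ₂).
W = (4.77×10⁻¹⁰)(3.16×10⁵)·(cos38° − cos180°) = (1.507×10⁻⁴)·(+1.7880) = 2.695×10⁻⁴ J.

W ≈ 2.70×10⁻⁴ J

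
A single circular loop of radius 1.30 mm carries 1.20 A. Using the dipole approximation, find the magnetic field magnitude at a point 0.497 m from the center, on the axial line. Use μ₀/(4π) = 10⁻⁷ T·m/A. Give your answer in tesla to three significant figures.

B ≈ 1.04×10⁻¹¹ T

Magnetic moment m = IA = Iπa² = (1.20)·π·(0.00130)² = 6.371×10⁻⁶ A·m².
On axis B = (μ₀/4π)·2m/r³.
B = 2·(10⁻⁷)·(6.371×10⁻⁶) / (0.497)³ = 1.038×10⁻¹¹ T.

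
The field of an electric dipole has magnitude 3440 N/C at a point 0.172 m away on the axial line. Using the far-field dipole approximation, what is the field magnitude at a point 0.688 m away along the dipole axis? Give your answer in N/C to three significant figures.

E ≈ 53.8 N/C

Dipole fields scale as 1/r³ in the far field; the geometry is the same at both points.
E₂ = E₁ · (r₁/r₂)³ = 3440 · (0.172/0.688)³.
(r₁/r₂)³ = (0.25)³ = 0.01562.
E₂ ≈ 53.75 N/C.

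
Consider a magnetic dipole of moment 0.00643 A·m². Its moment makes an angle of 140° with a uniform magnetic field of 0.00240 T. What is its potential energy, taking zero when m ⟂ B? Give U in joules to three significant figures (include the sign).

U ≈ 1.18×10⁻⁵ J

U = −m·B = −mB cosθ.
U = −(0.00643)(0.00240)·cos140° = 1.182×10⁻⁵ J.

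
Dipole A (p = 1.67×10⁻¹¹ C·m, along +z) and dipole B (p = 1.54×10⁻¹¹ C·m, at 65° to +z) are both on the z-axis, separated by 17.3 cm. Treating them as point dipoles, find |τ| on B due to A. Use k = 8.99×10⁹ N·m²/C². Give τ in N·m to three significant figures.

The second dipole sits on the axis of the first, so the field there is axial: E₁ = 2kp₁/r³ along +z.
E₁ = 2(8.99×10⁹)(1.67×10⁻¹¹)/(0.173)³ = 57.99 N/C.
Torque on the second dipole: τ = p₂ E₁ sinθ.
τ = (1.54×10⁻¹¹)(57.99)·sin65° = 8.094×10⁻¹⁰ N·m.

τ ≈ 8.09×10⁻¹⁰ N·m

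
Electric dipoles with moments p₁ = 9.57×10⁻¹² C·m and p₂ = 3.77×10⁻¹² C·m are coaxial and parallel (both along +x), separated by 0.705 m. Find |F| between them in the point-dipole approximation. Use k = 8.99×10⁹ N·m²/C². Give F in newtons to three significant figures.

F ≈ 7.88×10⁻¹² N

On-axis field of dipole 1 at distance r: E = 2kp₁/r³. Force on dipole 2 is F = p₂·dE/dr (gradient along axis).
dE/dr = −6kp₁/r⁴, so |F| = 6kp₁p₂/r⁴ (attractive for aligned moments).
F = 6(8.99×10⁹)(9.57×10⁻¹²)(3.77×10⁻¹²)/(0.705)⁴ = 7.878×10⁻¹² N.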